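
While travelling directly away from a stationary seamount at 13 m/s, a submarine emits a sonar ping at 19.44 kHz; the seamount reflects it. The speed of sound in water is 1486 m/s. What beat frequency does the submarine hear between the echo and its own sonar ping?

337 Hz

The seamount receives the sound from a moving source: f₁ = f₀ · v/(v + v_e) = 19.44 × 1486/1499 ≈ 19.271 kHz.
On the return leg the submarine is a moving observer: f₂ = f₁ · (v − v_e)/v = 19.271 × 1473/1486 ≈ 19.103 kHz.
Beat against the emitted tone (with f₀ = 19440 Hz): |f₂ − f₀| = 2v_e·f₀/(v + v_e) = 2 × 13 × 19440/1499 ≈ 337 Hz.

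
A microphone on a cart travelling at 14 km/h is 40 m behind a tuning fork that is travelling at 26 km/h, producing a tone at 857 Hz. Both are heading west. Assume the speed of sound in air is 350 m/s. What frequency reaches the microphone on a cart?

849 Hz

26 km/h = 7.222 m/s; 14 km/h = 3.889 m/s.
The microphone on a cart is behind, so the tuning fork is moving away from it while the microphone on a cart is moving toward the tuning fork.
General Doppler shift: f' = f · (v + v_o)/(v + v_s).
f' = 857 × (350 + 3.889)/(350 + 7.222) = 857 × 353.89/357.22 ≈ 849 Hz.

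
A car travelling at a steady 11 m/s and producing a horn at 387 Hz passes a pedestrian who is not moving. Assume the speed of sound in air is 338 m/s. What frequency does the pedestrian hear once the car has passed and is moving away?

375 Hz

Receding: f₂ = f · v/(v + v_s) = 387 × 338/349 ≈ 375 Hz.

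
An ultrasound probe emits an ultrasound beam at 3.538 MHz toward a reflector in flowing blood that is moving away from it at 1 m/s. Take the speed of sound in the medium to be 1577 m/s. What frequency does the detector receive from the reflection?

3.534 MHz

At the reflector in flowing blood (a moving observer), f₁ = f₀ · (v − u)/v = 3.538 × 1576/1577 ≈ 3.536 MHz.
On reflection it acts as a source moving away from the stationary detector: f₂ = f₁ · v/(v + u) = 3.536 × 1577/1578 ≈ 3.534 MHz.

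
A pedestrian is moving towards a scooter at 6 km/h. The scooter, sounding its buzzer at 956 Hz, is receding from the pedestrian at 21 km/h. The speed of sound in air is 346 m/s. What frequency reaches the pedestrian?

945 Hz

21 km/h = 5.833 m/s; 6 km/h = 1.667 m/s.
General Doppler shift: f' = f · (v + v_o)/(v + v_s).
f' = 956 × (346 + 1.667)/(346 + 5.833) = 956 × 347.67/351.83 ≈ 945 Hz.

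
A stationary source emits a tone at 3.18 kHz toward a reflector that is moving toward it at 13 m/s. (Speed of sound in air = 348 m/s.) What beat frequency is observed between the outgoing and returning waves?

The reflector first receives the wave as a moving observer: f₁ = f₀ · (v + u)/v = 3.18 × (348 + 13)/348 ≈ 3.299 kHz.
On reflection it acts as a source moving toward the stationary detector: f₂ = f₁ · v/(v − u) = 3.299 × 348/335 ≈ 3.427 kHz.
Equivalently f₂ = f₀ · (v + u)/(v − u).
Beat frequency (with f₀ = 3180 Hz): |f₂ − f₀| = 2u·f₀/(v − u) = 2 × 13 × 3180/335 ≈ 247 Hz.

247 Hz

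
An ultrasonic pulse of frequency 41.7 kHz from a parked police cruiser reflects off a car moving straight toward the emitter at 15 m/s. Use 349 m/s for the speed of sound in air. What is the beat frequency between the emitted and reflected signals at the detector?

The car first receives the wave as a moving observer: f₁ = f₀ · (v + u)/v = 41.7 × (349 + 15)/349 ≈ 43.49 kHz.
On reflection it acts as a source moving toward the stationary detector: f₂ = f₁ · v/(v − u) = 43.49 × 349/334 ≈ 45.45 kHz.
Equivalently f₂ = f₀ · (v + u)/(v − u).
Beat frequency (with f₀ = 41700 Hz): |f₂ − f₀| = 2u·f₀/(v − u) = 2 × 15 × 41700/334 ≈ 3746 Hz.

3746 Hz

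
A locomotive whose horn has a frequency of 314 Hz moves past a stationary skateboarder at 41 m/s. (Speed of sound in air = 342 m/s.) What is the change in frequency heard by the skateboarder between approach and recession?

76.4 Hz

Approaching: f₁ = f · v/(v − v_s) = 314 × 342/301 ≈ 356.8 Hz.
Receding: f₂ = f · v/(v + v_s) = 314 × 342/383 ≈ 280.4 Hz.
Drop: f₁ − f₂ = 2f·v·v_s/(v² − v_s²) = 2 × 314 × 342 × 41/(342² − 41²) ≈ 76.4 Hz.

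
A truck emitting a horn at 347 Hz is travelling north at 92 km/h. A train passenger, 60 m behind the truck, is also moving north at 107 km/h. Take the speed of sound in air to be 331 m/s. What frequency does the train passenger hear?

92 km/h = 25.56 m/s; 107 km/h = 29.72 m/s.
The train passenger is behind, so the truck is moving away from it while the train passenger is moving toward the truck.
General Doppler shift: f' = f · (v + v_o)/(v + v_s).
f' = 347 × (331 + 29.72)/(331 + 25.56) = 347 × 360.72/356.56 ≈ 351 Hz.

351 Hz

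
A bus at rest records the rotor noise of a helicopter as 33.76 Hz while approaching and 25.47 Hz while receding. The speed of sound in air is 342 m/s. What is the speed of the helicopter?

48 m/s

f₁/f₂ = (v + v_s)/(v − v_s), so v_s = v · (f₁ − f₂)/(f₁ + f₂).
v_s = 342 × (33.76 − 25.47)/(33.76 + 25.47) = 342 × 8.29/59.23 ≈ 48 m/s.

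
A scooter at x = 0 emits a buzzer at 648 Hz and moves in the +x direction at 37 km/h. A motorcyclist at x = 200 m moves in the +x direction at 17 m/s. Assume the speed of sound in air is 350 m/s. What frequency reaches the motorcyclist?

635 Hz

37 km/h = 10.28 m/s.
The observer lies on the +x side, so the source is heading toward the observer and the observer is heading away from the source.
General Doppler shift: f' = f · (v − v_o)/(v − v_s).
f' = 648 × (350 − 17)/(350 − 10.28) = 648 × 333/339.72 ≈ 635 Hz.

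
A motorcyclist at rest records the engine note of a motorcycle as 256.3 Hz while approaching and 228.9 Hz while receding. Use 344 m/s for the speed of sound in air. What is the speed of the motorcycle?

19.4 m/s

f₁/f₂ = (v + v_s)/(v − v_s), so v_s = v · (f₁ − f₂)/(f₁ + f₂).
v_s = 344 × (256.3 − 228.9)/(256.3 + 228.9) = 344 × 27.4/485.2 ≈ 19.4 m/s.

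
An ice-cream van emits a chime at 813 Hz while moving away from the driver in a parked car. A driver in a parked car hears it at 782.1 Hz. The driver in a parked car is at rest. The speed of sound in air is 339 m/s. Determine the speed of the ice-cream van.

13.4 m/s

f' = f · v/(v + v_s) ⇒ v_s = v · |1 − f/f'|.
v_s = 339 × |1 − 813/782.1| = 339 × 0.03951 ≈ 13.4 m/s.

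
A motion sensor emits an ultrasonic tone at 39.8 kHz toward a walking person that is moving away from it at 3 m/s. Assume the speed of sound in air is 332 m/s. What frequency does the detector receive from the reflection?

39.1 kHz

At the walking person (a moving observer), f₁ = f₀ · (v − u)/v = 39.8 × 329/332 ≈ 39.4 kHz.
On reflection it acts as a source moving away from the stationary detector: f₂ = f₁ · v/(v + u) = 39.4 × 332/335 ≈ 39.1 kHz.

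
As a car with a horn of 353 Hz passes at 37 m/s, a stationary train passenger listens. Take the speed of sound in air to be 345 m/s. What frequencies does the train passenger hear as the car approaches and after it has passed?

Approaching: f₁ = f · v/(v − v_s) = 353 × 345/308 ≈ 395 Hz.
Receding: f₂ = f · v/(v + v_s) = 353 × 345/382 ≈ 319 Hz.

395 Hz approaching; 319 Hz receding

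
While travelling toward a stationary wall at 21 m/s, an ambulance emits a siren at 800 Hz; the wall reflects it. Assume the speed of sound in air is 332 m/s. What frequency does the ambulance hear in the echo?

908 Hz

The wall receives the sound from a moving source: f₁ = f₀ · v/(v − v_e) = 800 × 332/311 ≈ 854 Hz.
On the return leg the ambulance is a moving observer: f₂ = f₁ · (v + v_e)/v = 854 × 353/332 ≈ 908 Hz.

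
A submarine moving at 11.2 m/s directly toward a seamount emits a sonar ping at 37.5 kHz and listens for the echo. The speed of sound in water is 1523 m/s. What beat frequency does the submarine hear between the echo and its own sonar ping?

556 Hz

The seamount receives the sound from a moving source: f₁ = f₀ · v/(v − v_e) = 37.5 × 1523/1511.8 ≈ 37.778 kHz.
On the return leg the submarine is a moving observer: f₂ = f₁ · (v + v_e)/v = 37.778 × 1534.2/1523 ≈ 38.056 kHz.
Equivalently f₂ = f₀ · (v + v_e)/(v − v_e).
Beat against the emitted tone (with f₀ = 37500 Hz): |f₂ − f₀| = 2v_e·f₀/(v − v_e) = 2 × 11.2 × 37500/1511.8 ≈ 556 Hz.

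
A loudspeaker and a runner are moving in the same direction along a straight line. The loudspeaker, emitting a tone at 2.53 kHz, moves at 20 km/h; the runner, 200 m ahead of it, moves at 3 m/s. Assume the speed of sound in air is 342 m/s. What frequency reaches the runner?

2.55 kHz

20 km/h = 5.556 m/s.
The runner is ahead, so the loudspeaker is moving toward it while the runner is moving away from the loudspeaker.
General Doppler shift: f' = f · (v − v_o)/(v − v_s).
f' = 2.53 × (342 − 3)/(342 − 5.556) = 2.53 × 339/336.44 ≈ 2.55 kHz.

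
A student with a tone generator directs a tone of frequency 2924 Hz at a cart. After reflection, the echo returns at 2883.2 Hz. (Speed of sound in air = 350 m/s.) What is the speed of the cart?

2.46 m/s

Double Doppler shift off a moving reflector: f₂ = f₀ · (v + u)/(v − u) (u > 0 toward emitter).
Rearranging, u = v · (f₂ − f₀)/(f₂ + f₀) = 350 × -40.8/5807.2 ≈ -2.46 m/s.
So the cart is moving at 2.46 m/s away from the emitter.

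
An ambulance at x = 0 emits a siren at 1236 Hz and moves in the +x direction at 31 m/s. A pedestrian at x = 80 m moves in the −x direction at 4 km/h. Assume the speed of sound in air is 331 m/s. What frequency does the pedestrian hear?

1368 Hz

4 km/h = 1.111 m/s.
The observer lies on the +x side, so the source is heading toward the observer and the observer is heading toward the source.
Both move, so f' = f · (v + v_o)/(v − v_s).
f' = 1236 × (331 + 1.111)/(331 − 31) = 1236 × 332.11/300 ≈ 1368 Hz.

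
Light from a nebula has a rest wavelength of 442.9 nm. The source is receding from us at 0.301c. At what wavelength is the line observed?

604.2 nm

Relativistic Doppler for wavelength: λ' = λ₀ · √((1 + β)/(1 − β)).
λ' = 442.9 × √(1.3010/0.6990) = 442.9 × 1.36427 ≈ 604.2 nm.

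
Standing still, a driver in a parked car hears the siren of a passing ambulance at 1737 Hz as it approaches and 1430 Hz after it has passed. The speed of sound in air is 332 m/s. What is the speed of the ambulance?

f₁/f₂ = (v + v_s)/(v − v_s), so v_s = v · (f₁ − f₂)/(f₁ + f₂).
v_s = 332 × (1737 − 1430)/(1737 + 1430) = 332 × 307/3167 ≈ 32 m/s.

32 m/s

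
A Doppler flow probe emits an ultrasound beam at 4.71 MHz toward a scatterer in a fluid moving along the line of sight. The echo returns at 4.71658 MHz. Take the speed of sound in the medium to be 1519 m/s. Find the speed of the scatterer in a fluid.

Double Doppler shift off a moving reflector: f₂ = f₀ · (v + u)/(v − u) (u > 0 toward emitter).
Rearranging, u = v · (f₂ − f₀)/(f₂ + f₀) = 1519 × 0.00658/9.42658 ≈ 1.06 m/s.
So the scatterer in a fluid is moving at 1.06 m/s toward the emitter.

1.06 m/s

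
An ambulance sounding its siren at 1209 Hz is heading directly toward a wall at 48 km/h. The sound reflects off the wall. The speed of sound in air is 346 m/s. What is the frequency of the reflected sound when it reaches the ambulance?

48 km/h = 13.33 m/s.
The wall receives the sound from a moving source: f₁ = f₀ · v/(v − v_e) = 1209 × 346/332.67 ≈ 1257 Hz.
On the return leg the ambulance is a moving observer: f₂ = f₁ · (v + v_e)/v = 1257 × 359.33/346 ≈ 1306 Hz.
Equivalently f₂ = f₀ · (v + v_e)/(v − v_e).

1306 Hz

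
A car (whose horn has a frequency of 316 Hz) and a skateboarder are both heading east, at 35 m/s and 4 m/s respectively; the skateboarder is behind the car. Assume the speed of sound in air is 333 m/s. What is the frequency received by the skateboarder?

289 Hz

The skateboarder is behind, so the car is moving away from it while the skateboarder is moving toward the car.
General Doppler shift: f' = f · (v + v_o)/(v + v_s).
f' = 316 × (333 + 4)/(333 + 35) = 316 × 337/368 ≈ 289 Hz.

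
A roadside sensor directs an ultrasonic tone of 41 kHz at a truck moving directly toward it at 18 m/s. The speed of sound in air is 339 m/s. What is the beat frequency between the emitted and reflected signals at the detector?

4598 Hz

At the truck (a moving observer), f₁ = f₀ · (v + u)/v = 41 × 357/339 ≈ 43.18 kHz.
The reflection then acts as a moving source: f₂ = f₁ · v/(v − u) ≈ 45.60 kHz.
Equivalently f₂ = f₀ · (v + u)/(v − u).
Beat frequency (with f₀ = 41000 Hz): |f₂ − f₀| = 2u·f₀/(v − u) = 2 × 18 × 41000/321 ≈ 4598 Hz.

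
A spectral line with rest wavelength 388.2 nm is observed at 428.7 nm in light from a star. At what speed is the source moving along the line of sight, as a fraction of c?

λ'/λ₀ = 1.1043 > 1 (redshift), so the source is receding.
λ'/λ₀ = √((1 + β)/(1 − β)) for a receding source ⇒ β = (r² − 1)/(r² + 1) with r = λ'/λ₀.
β = (1.2195 − 1)/(1.2195 + 1) ≈ 0.099.

0.099c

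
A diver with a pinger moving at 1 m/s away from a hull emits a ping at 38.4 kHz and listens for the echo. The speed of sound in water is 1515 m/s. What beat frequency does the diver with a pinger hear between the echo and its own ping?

50.7 Hz

The hull receives the sound from a moving source: f₁ = f₀ · v/(v + v_e) = 38.4 × 1515/1516 ≈ 38.3747 kHz.
On the return leg the diver with a pinger is a moving observer: f₂ = f₁ · (v − v_e)/v = 38.3747 × 1514/1515 ≈ 38.3493 kHz.
Equivalently f₂ = f₀ · (v − v_e)/(v + v_e).
Beat against the emitted tone (with f₀ = 38400 Hz): |f₂ − f₀| = 2v_e·f₀/(v + v_e) = 2 × 1 × 38400/1516 ≈ 50.7 Hz.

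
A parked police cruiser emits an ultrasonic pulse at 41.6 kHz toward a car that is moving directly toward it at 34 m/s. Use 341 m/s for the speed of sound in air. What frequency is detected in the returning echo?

50.8 kHz

The car first receives the wave as a moving observer: f₁ = f₀ · (v + u)/v = 41.6 × (341 + 34)/341 ≈ 45.7 kHz.
On reflection it acts as a source moving toward the stationary detector: f₂ = f₁ · v/(v − u) = 45.7 × 341/307 ≈ 50.8 kHz.
Equivalently f₂ = f₀ · (v + u)/(v − u).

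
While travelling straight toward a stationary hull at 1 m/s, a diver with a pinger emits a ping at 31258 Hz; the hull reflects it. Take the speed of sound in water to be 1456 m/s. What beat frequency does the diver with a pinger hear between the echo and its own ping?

43.0 Hz

The hull receives the sound from a moving source: f₁ = f₀ · v/(v − v_e) = 31258 × 1456/1455 ≈ 31279.5 Hz.
On the return leg the diver with a pinger is a moving observer: f₂ = f₁ · (v + v_e)/v = 31279.5 × 1457/1456 ≈ 31301.0 Hz.
Equivalently f₂ = f₀ · (v + v_e)/(v − v_e).
Beat against the emitted tone: |f₂ − f₀| = 2v_e·f₀/(v − v_e) = 2 × 1 × 31258/1455 ≈ 43.0 Hz.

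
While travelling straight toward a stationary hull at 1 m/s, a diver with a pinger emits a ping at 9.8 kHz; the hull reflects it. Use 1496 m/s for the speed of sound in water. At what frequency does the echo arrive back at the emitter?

9.81 kHz

The hull receives the sound from a moving source: f₁ = f₀ · v/(v − v_e) = 9.8 × 1496/1495 ≈ 9.81 kHz.
On the return leg the diver with a pinger is a moving observer: f₂ = f₁ · (v + v_e)/v = 9.81 × 1497/1496 ≈ 9.81 kHz.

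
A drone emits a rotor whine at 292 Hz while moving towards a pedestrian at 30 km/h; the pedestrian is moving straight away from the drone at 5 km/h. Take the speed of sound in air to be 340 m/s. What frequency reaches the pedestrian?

30 km/h = 8.333 m/s; 5 km/h = 1.389 m/s.
General Doppler shift: f' = f · (v − v_o)/(v − v_s).
f' = 292 × (340 − 1.389)/(340 − 8.333) = 292 × 338.61/331.67 ≈ 298 Hz.

298 Hz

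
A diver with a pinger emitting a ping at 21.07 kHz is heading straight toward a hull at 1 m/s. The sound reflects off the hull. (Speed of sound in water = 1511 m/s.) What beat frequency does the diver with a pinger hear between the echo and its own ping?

The hull receives the sound from a moving source: f₁ = f₀ · v/(v − v_e) = 21.07 × 1511/1510 ≈ 21.0840 kHz.
On the return leg the diver with a pinger is a moving observer: f₂ = f₁ · (v + v_e)/v = 21.0840 × 1512/1511 ≈ 21.0979 kHz.
Beat against the emitted tone (with f₀ = 21070 Hz): |f₂ − f₀| = 2v_e·f₀/(v − v_e) = 2 × 1 × 21070/1510 ≈ 27.9 Hz.

27.9 Hz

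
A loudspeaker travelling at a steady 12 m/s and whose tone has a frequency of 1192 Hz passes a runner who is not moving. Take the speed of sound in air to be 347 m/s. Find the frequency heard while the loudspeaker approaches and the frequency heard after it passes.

1235 Hz approaching; 1152 Hz receding

Approaching: f₁ = f · v/(v − v_s) = 1192 × 347/335 ≈ 1235 Hz.
Receding: f₂ = f · v/(v + v_s) = 1192 × 347/359 ≈ 1152 Hz.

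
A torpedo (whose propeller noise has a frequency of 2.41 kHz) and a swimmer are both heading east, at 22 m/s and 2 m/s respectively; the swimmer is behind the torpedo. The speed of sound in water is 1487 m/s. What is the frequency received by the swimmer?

The swimmer is behind, so the torpedo is moving away from it while the swimmer is moving toward the torpedo.
General Doppler shift: f' = f · (v + v_o)/(v + v_s).
f' = 2.41 × (1487 + 2)/(1487 + 22) = 2.41 × 1489/1509 ≈ 2.38 kHz.

2.38 kHz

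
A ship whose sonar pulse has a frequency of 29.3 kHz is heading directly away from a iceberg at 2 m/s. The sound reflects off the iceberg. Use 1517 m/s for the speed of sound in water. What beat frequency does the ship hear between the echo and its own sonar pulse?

77 Hz

The iceberg receives the sound from a moving source: f₁ = f₀ · v/(v + v_e) = 29.3 × 1517/1519 ≈ 29.2614 kHz.
On the return leg the ship is a moving observer: f₂ = f₁ · (v − v_e)/v = 29.2614 × 1515/1517 ≈ 29.2228 kHz.
Beat against the emitted tone (with f₀ = 29300 Hz): |f₂ − f₀| = 2v_e·f₀/(v + v_e) = 2 × 2 × 29300/1519 ≈ 77 Hz.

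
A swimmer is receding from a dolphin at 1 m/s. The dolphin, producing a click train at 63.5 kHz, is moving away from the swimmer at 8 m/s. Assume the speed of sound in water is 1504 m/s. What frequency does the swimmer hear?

Both move, so f' = f · (v − v_o)/(v + v_s).
f' = 63.5 × (1504 − 1)/(1504 + 8) = 63.5 × 1503/1512 ≈ 63.1 kHz.

63.1 kHz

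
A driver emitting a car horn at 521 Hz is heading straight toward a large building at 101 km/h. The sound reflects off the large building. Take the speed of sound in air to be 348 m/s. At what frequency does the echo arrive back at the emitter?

101 km/h = 28.06 m/s.
The large building receives the sound from a moving source: f₁ = f₀ · v/(v − v_e) = 521 × 348/319.94 ≈ 567 Hz.
On the return leg the driver is a moving observer: f₂ = f₁ · (v + v_e)/v = 567 × 376.06/348 ≈ 612 Hz.
Equivalently f₂ = f₀ · (v + v_e)/(v − v_e).

612 Hz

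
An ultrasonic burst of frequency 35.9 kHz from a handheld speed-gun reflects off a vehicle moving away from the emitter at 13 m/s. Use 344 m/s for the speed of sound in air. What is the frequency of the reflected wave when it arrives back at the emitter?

33.3 kHz

At the vehicle (a moving observer), f₁ = f₀ · (v − u)/v = 35.9 × 331/344 ≈ 34.5 kHz.
The reflection then acts as a moving source: f₂ = f₁ · v/(v + u) ≈ 33.3 kHz.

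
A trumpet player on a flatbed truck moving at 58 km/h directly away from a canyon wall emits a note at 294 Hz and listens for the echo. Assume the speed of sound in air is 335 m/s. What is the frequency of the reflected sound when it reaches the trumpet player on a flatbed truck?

267 Hz

58 km/h = 16.11 m/s.
The canyon wall receives the sound from a moving source: f₁ = f₀ · v/(v + v_e) = 294 × 335/351.11 ≈ 281 Hz.
On the return leg the trumpet player on a flatbed truck is a moving observer: f₂ = f₁ · (v − v_e)/v = 281 × 318.89/335 ≈ 267 Hz.
Equivalently f₂ = f₀ · (v − v_e)/(v + v_e).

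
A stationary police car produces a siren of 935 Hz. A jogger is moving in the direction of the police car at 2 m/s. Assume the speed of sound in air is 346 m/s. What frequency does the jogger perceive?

Moving observer, stationary source: f' = f · (v + v_o)/v.
f' = 935 × (346 + 2)/346 = 935 × 348/346 ≈ 940 Hz.

940 Hz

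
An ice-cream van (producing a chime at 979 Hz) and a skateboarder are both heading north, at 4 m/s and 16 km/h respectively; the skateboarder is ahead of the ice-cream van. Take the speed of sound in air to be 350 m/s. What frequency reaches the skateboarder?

16 km/h = 4.444 m/s.
The skateboarder is ahead, so the ice-cream van is moving toward it while the skateboarder is moving away from the ice-cream van.
With source approaching and observer receding, f' = f · (v − v_o)/(v − v_s).
f' = 979 × (350 − 4.444)/(350 − 4) = 979 × 345.56/346 ≈ 978 Hz.

978 Hz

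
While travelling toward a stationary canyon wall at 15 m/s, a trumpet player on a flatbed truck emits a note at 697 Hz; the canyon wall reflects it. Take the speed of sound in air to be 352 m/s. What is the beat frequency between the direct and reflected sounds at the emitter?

The canyon wall receives the sound from a moving source: f₁ = f₀ · v/(v − v_e) = 697 × 352/337 ≈ 728.0 Hz.
On the return leg the trumpet player on a flatbed truck is a moving observer: f₂ = f₁ · (v + v_e)/v = 728.0 × 367/352 ≈ 759.0 Hz.
Equivalently f₂ = f₀ · (v + v_e)/(v − v_e).
Beat against the emitted tone: |f₂ − f₀| = 2v_e·f₀/(v − v_e) = 2 × 15 × 697/337 ≈ 62 Hz.

62 Hz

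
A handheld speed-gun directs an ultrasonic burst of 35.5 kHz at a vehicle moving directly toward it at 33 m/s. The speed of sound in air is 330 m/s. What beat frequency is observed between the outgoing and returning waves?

7889 Hz

At the vehicle (a moving observer), f₁ = f₀ · (v + u)/v = 35.5 × 363/330 ≈ 39.05 kHz.
The reflection then acts as a moving source: f₂ = f₁ · v/(v − u) ≈ 43.39 kHz.
Equivalently f₂ = f₀ · (v + u)/(v − u).
Beat frequency (with f₀ = 35500 Hz): |f₂ − f₀| = 2u·f₀/(v − u) = 2 × 33 × 35500/297 ≈ 7889 Hz.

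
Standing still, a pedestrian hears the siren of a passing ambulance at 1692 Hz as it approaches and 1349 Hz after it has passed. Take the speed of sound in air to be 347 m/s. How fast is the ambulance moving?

f₁/f₂ = (v + v_s)/(v − v_s), so v_s = v · (f₁ − f₂)/(f₁ + f₂).
v_s = 347 × (1692 − 1349)/(1692 + 1349) = 347 × 343/3041 ≈ 39 m/s.

39 m/s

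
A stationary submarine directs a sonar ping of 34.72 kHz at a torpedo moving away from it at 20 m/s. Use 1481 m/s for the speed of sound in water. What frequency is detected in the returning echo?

At the torpedo (a moving observer), f₁ = f₀ · (v − u)/v = 34.72 × 1461/1481 ≈ 34.3 kHz.
The reflection then acts as a moving source: f₂ = f₁ · v/(v + u) ≈ 33.8 kHz.

33.8 kHz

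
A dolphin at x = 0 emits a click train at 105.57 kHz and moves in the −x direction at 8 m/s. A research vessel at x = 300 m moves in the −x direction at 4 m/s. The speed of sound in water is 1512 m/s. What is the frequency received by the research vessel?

The observer lies on the +x side, so the source is heading away from the observer and the observer is heading toward the source.
With source receding and observer approaching, f' = f · (v + v_o)/(v + v_s).
f' = 105.57 × (1512 + 4)/(1512 + 8) = 105.57 × 1516/1520 ≈ 105.3 kHz.

105.3 kHz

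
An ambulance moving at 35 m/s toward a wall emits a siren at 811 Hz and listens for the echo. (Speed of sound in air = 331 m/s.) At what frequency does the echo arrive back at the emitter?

1003 Hz

The wall receives the sound from a moving source: f₁ = f₀ · v/(v − v_e) = 811 × 331/296 ≈ 907 Hz.
On the return leg the ambulance is a moving observer: f₂ = f₁ · (v + v_e)/v = 907 × 366/331 ≈ 1003 Hz.
Equivalently f₂ = f₀ · (v + v_e)/(v − v_e).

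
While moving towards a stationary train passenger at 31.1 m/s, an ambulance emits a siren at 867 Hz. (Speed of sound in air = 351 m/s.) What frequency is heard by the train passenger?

951 Hz

With the source moving toward a stationary observer, f' = f · v/(v − v_s).
f' = 867 × 351/(351 − 31.1) = 867 × 351/319.9 ≈ 951 Hz.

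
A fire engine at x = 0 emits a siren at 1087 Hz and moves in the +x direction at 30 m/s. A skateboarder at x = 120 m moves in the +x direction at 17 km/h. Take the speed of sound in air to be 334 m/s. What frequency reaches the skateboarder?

17 km/h = 4.722 m/s.
The observer lies on the +x side, so the source is heading toward the observer and the observer is heading away from the source.
With source approaching and observer receding, f' = f · (v − v_o)/(v − v_s).
f' = 1087 × (334 − 4.722)/(334 − 30) = 1087 × 329.28/304 ≈ 1177 Hz.

1177 Hz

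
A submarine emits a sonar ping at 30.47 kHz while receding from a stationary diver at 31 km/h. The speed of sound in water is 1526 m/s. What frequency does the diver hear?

31 km/h = 8.611 m/s.
With the source moving away from a stationary observer, f' = f · v/(v + v_s).
f' = 30.47 × 1526/(1526 + 8.611) = 30.47 × 1526/1535 ≈ 30.3 kHz.

30.3 kHz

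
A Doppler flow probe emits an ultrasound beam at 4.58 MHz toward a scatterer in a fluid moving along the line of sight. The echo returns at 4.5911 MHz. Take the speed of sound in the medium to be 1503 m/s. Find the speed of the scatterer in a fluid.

Double Doppler shift off a moving reflector: f₂ = f₀ · (v + u)/(v − u) (u > 0 toward emitter).
Rearranging, u = v · (f₂ − f₀)/(f₂ + f₀) = 1503 × 0.0111/9.1711 ≈ 1.82 m/s.
So the scatterer in a fluid is moving at 1.82 m/s toward the emitter.

1.82 m/s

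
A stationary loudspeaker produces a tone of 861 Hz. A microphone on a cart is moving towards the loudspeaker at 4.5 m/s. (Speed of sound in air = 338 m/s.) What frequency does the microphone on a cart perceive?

Only the observer moves, toward the source, so f' = f · (v + v_o)/v.
f' = 861 × (338 + 4.5)/338 = 861 × 342.5/338 ≈ 872 Hz.

872 Hz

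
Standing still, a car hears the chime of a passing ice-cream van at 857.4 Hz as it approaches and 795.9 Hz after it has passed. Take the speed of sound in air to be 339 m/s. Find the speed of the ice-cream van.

12.6 m/s

f₁/f₂ = (v + v_s)/(v − v_s), so v_s = v · (f₁ − f₂)/(f₁ + f₂).
v_s = 339 × (857.4 − 795.9)/(857.4 + 795.9) = 339 × 61.5/1653.3 ≈ 12.6 m/s.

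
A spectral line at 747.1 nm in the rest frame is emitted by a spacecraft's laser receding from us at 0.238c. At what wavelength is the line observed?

952.3 nm

Relativistic Doppler for wavelength: λ' = λ₀ · √((1 + β)/(1 − β)).
λ' = 747.1 × √(1.2380/0.7620) = 747.1 × 1.27463 ≈ 952.3 nm.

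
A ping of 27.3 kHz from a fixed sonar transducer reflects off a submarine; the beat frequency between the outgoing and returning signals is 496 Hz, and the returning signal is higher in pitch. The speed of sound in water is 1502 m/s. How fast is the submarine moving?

Double Doppler shift off a moving reflector: f₂ = f₀ · (v + u)/(v − u) (u > 0 toward emitter).
Returning signal is higher, so f₂ = f₀ + Δf = 27300 + 496 = 27796 Hz.
Rearranging, u = v · (f₂ − f₀)/(f₂ + f₀) = 1502 × 496/55096 ≈ 13.5 m/s.
So the submarine is moving at 13.5 m/s toward the emitter.

13.5 m/s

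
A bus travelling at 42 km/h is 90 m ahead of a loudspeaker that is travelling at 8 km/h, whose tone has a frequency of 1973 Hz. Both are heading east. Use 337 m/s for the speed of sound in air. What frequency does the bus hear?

8 km/h = 2.222 m/s; 42 km/h = 11.67 m/s.
The bus is ahead, so the loudspeaker is moving toward it while the bus is moving away from the loudspeaker.
With source approaching and observer receding, f' = f · (v − v_o)/(v − v_s).
f' = 1973 × (337 − 11.67)/(337 − 2.222) = 1973 × 325.33/334.78 ≈ 1917 Hz.

1917 Hz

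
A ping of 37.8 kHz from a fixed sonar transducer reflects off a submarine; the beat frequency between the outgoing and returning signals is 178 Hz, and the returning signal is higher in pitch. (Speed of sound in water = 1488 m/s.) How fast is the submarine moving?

3.5 m/s

Double Doppler shift off a moving reflector: f₂ = f₀ · (v + u)/(v − u) (u > 0 toward emitter).
Returning signal is higher, so f₂ = f₀ + Δf = 37800 + 178 = 37978 Hz.
Rearranging, u = v · (f₂ − f₀)/(f₂ + f₀) = 1488 × 178/75778 ≈ 3.5 m/s.
So the submarine is moving at 3.5 m/s toward the emitter.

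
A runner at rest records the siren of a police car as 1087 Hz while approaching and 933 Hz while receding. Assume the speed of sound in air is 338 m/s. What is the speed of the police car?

26 m/s

f₁/f₂ = (v + v_s)/(v − v_s), so v_s = v · (f₁ − f₂)/(f₁ + f₂).
v_s = 338 × (1087 − 933)/(1087 + 933) = 338 × 154/2020 ≈ 26 m/s.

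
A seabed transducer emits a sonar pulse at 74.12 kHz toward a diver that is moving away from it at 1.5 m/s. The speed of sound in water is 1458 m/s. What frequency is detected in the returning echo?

The diver first receives the wave as a moving observer: f₁ = f₀ · (v − u)/v = 74.12 × (1458 − 1.5)/1458 ≈ 74.0 kHz.
The reflection then acts as a moving source: f₂ = f₁ · v/(v + u) ≈ 74.0 kHz.
Equivalently f₂ = f₀ · (v − u)/(v + u).

74.0 kHz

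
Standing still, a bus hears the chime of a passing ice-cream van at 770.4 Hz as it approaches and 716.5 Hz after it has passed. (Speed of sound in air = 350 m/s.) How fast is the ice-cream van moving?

f₁/f₂ = (v + v_s)/(v − v_s), so v_s = v · (f₁ − f₂)/(f₁ + f₂).
v_s = 350 × (770.4 − 716.5)/(770.4 + 716.5) = 350 × 53.9/1486.9 ≈ 12.7 m/s.

12.7 m/s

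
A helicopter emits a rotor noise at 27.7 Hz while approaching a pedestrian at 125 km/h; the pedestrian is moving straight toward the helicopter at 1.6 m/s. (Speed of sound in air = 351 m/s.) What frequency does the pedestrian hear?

30.9 Hz

125 km/h = 34.72 m/s.
General Doppler shift: f' = f · (v + v_o)/(v − v_s).
f' = 27.7 × (351 + 1.6)/(351 − 34.72) = 27.7 × 352.6/316.28 ≈ 30.9 Hz.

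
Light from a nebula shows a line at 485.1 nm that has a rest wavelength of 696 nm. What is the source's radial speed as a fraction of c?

λ'/λ₀ = 0.6970 < 1 (blueshift), so the source is approaching.
λ'/λ₀ = √((1 − β)/(1 + β)) for an approaching source ⇒ β = (1 − r²)/(1 + r²) with r = λ'/λ₀.
β = (1 − 0.4858)/(1 + 0.4858) ≈ 0.346.

0.346c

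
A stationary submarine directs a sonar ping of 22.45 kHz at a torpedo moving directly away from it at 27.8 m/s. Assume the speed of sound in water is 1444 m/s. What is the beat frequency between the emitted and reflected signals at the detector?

848 Hz

The torpedo first receives the wave as a moving observer: f₁ = f₀ · (v − u)/v = 22.45 × (1444 − 27.8)/1444 ≈ 22.018 kHz.
On reflection it acts as a source moving away from the stationary detector: f₂ = f₁ · v/(v + u) = 22.018 × 1444/1471.8 ≈ 21.602 kHz.
Equivalently f₂ = f₀ · (v − u)/(v + u).
Beat frequency (with f₀ = 22450 Hz): |f₂ − f₀| = 2u·f₀/(v + u) = 2 × 27.8 × 22450/1471.8 ≈ 848 Hz.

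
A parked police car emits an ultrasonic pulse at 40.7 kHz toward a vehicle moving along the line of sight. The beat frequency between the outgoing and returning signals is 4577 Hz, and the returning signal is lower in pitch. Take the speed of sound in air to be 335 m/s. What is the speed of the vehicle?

Double Doppler shift off a moving reflector: f₂ = f₀ · (v + u)/(v − u) (u > 0 toward emitter).
Returning signal is lower, so f₂ = f₀ − Δf = 40700 − 4577 = 36123 Hz.
Rearranging, u = v · (f₂ − f₀)/(f₂ + f₀) = 335 × -4577/76823 ≈ -20.0 m/s.
So the vehicle is moving at 20.0 m/s away from the emitter.

20.0 m/s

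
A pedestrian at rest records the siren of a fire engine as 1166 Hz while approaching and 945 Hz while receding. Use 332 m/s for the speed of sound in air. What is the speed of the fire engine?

f₁/f₂ = (v + v_s)/(v − v_s), so v_s = v · (f₁ − f₂)/(f₁ + f₂).
v_s = 332 × (1166 − 945)/(1166 + 945) = 332 × 221/2111 ≈ 35 m/s.

35 m/s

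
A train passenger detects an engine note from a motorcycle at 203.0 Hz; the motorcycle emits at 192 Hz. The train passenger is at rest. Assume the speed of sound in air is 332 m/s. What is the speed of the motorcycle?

18.0 m/s

f' > f, so the motorcycle is approaching.
f' = f · v/(v − v_s) ⇒ v_s = v · |1 − f/f'|.
v_s = 332 × |1 − 192/203.0| = 332 × 0.05419 ≈ 18.0 m/s.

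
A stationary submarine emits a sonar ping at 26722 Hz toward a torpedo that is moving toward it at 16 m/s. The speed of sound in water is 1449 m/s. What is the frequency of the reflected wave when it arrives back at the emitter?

27319 Hz

The torpedo first receives the wave as a moving observer: f₁ = f₀ · (v + u)/v = 26722 × (1449 + 16)/1449 ≈ 27017 Hz.
The reflection then acts as a moving source: f₂ = f₁ · v/(v − u) ≈ 27319 Hz.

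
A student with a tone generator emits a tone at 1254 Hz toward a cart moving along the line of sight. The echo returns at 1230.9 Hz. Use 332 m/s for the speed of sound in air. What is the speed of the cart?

Double Doppler shift off a moving reflector: f₂ = f₀ · (v + u)/(v − u) (u > 0 toward emitter).
Rearranging, u = v · (f₂ − f₀)/(f₂ + f₀) = 332 × -23.1/2484.9 ≈ -3.1 m/s.
So the cart is moving at 3.1 m/s away from the emitter.

3.1 m/s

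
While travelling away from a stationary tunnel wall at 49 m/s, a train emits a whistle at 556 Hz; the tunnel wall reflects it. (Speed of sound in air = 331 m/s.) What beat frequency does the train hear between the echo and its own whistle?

The tunnel wall receives the sound from a moving source: f₁ = f₀ · v/(v + v_e) = 556 × 331/380 ≈ 484.3 Hz.
On the return leg the train is a moving observer: f₂ = f₁ · (v − v_e)/v = 484.3 × 282/331 ≈ 412.6 Hz.
Equivalently f₂ = f₀ · (v − v_e)/(v + v_e).
Beat against the emitted tone: |f₂ − f₀| = 2v_e·f₀/(v + v_e) = 2 × 49 × 556/380 ≈ 143 Hz.

143 Hz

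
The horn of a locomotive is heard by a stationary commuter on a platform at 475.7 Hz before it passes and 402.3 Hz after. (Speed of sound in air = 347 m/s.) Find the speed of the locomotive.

29 m/s

f₁/f₂ = (v + v_s)/(v − v_s), so v_s = v · (f₁ − f₂)/(f₁ + f₂).
v_s = 347 × (475.7 − 402.3)/(475.7 + 402.3) = 347 × 73.4/878.0 ≈ 29 m/s.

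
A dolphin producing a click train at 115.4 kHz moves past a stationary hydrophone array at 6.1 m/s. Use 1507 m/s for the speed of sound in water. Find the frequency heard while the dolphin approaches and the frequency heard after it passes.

Approaching: f₁ = f · v/(v − v_s) = 115.4 × 1507/1500.9 ≈ 115.9 kHz.
Receding: f₂ = f · v/(v + v_s) = 115.4 × 1507/1513.1 ≈ 114.9 kHz.

115.9 kHz approaching; 114.9 kHz receding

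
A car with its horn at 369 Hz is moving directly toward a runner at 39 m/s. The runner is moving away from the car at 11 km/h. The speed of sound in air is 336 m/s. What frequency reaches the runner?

11 km/h = 3.056 m/s.
General Doppler shift: f' = f · (v − v_o)/(v − v_s).
f' = 369 × (336 − 3.056)/(336 − 39) = 369 × 332.94/297 ≈ 414 Hz.

414 Hz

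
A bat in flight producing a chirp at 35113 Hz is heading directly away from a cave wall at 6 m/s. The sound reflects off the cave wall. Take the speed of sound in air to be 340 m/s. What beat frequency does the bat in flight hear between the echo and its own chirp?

The cave wall receives the sound from a moving source: f₁ = f₀ · v/(v + v_e) = 35113 × 340/346 ≈ 34504 Hz.
On the return leg the bat in flight is a moving observer: f₂ = f₁ · (v − v_e)/v = 34504 × 334/340 ≈ 33895 Hz.
Beat against the emitted tone: |f₂ − f₀| = 2v_e·f₀/(v + v_e) = 2 × 6 × 35113/346 ≈ 1218 Hz.

1218 Hz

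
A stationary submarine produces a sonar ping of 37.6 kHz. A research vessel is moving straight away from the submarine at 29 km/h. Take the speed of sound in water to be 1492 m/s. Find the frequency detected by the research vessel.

37.4 kHz

29 km/h = 8.056 m/s.
Only the observer moves, away from the source, so f' = f · (v − v_o)/v.
f' = 37.6 × (1492 − 8.056)/1492 = 37.6 × 1483.9/1492 ≈ 37.4 kHz.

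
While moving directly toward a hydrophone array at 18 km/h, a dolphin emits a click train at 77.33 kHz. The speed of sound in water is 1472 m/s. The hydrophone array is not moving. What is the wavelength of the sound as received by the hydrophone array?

18 km/h = 5 m/s.
Only the source moves, toward the listener, so f' = f · v/(v − v_s).
f' = 77.33 × 1472/(1472 − 5) ≈ 77.6 kHz.
λ' = v/f' = 1472/77593.6 ≈ 1.9 cm.

1.9 cm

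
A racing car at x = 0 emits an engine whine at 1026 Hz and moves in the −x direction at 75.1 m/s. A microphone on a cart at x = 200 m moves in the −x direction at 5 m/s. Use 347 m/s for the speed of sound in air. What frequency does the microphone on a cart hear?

856 Hz

The observer lies on the +x side, so the source is heading away from the observer and the observer is heading toward the source.
General Doppler shift: f' = f · (v + v_o)/(v + v_s).
f' = 1026 × (347 + 5)/(347 + 75.1) = 1026 × 352/422.1 ≈ 856 Hz.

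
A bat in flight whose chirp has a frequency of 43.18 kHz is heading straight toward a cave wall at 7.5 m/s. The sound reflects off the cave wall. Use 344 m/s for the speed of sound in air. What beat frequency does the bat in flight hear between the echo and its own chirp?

1925 Hz

The cave wall receives the sound from a moving source: f₁ = f₀ · v/(v − v_e) = 43.18 × 344/336.5 ≈ 44.142 kHz.
On the return leg the bat in flight is a moving observer: f₂ = f₁ · (v + v_e)/v = 44.142 × 351.5/344 ≈ 45.105 kHz.
Beat against the emitted tone (with f₀ = 43180 Hz): |f₂ − f₀| = 2v_e·f₀/(v − v_e) = 2 × 7.5 × 43180/336.5 ≈ 1925 Hz.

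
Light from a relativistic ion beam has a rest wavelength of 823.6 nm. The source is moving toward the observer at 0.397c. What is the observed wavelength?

Relativistic Doppler for wavelength: λ' = λ₀ · √((1 − β)/(1 + β)).
λ' = 823.6 × √(0.6030/1.3970) = 823.6 × 0.65699 ≈ 541.1 nm.

541.1 nm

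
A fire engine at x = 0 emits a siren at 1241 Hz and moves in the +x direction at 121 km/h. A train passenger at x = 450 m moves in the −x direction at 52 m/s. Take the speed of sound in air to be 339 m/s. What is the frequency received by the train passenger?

121 km/h = 33.61 m/s.
The observer lies on the +x side, so the source is heading toward the observer and the observer is heading toward the source.
General Doppler shift: f' = f · (v + v_o)/(v − v_s).
f' = 1241 × (339 + 52)/(339 − 33.61) = 1241 × 391/305.39 ≈ 1589 Hz.

1589 Hz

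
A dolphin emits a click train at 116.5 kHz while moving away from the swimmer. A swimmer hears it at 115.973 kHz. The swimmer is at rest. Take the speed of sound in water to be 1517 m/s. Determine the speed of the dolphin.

f' = f · v/(v + v_s) ⇒ v_s = v · |1 − f/f'|.
v_s = 1517 × |1 − 116.5/115.973| = 1517 × 0.004544 ≈ 6.9 m/s.

6.9 m/s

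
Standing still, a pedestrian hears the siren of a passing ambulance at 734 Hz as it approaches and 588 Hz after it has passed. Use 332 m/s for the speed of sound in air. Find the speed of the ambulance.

37 m/s

f₁/f₂ = (v + v_s)/(v − v_s), so v_s = v · (f₁ − f₂)/(f₁ + f₂).
v_s = 332 × (734 − 588)/(734 + 588) = 332 × 146/1322 ≈ 37 m/s.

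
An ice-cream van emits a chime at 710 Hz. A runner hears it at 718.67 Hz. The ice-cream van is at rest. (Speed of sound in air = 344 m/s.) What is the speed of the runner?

f' > f, so the runner is approaching.
f' = f · (v + v_o)/v ⇒ v_o = v · |f'/f − 1|.
v_o = 344 × |718.67/710 − 1| = 344 × 0.01221 ≈ 4.2 m/s.

4.2 m/s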